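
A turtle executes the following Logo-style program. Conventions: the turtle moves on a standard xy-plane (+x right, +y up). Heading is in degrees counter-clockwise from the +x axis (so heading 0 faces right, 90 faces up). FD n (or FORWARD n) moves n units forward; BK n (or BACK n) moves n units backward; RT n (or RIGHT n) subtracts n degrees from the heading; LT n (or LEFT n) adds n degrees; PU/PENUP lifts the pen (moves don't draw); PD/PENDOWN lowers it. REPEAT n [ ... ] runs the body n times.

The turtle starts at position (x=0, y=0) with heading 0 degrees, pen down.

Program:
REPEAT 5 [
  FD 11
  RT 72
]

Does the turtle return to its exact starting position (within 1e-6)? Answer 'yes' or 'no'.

Executing turtle program step by step:
Start: pos=(0,0), heading=0, pen down
REPEAT 5 [
  -- iteration 1/5 --
  FD 11: (0,0) -> (11,0) [heading=0, draw]
  RT 72: heading 0 -> 288
  -- iteration 2/5 --
  FD 11: (11,0) -> (14.399,-10.462) [heading=288, draw]
  RT 72: heading 288 -> 216
  -- iteration 3/5 --
  FD 11: (14.399,-10.462) -> (5.5,-16.927) [heading=216, draw]
  RT 72: heading 216 -> 144
  -- iteration 4/5 --
  FD 11: (5.5,-16.927) -> (-3.399,-10.462) [heading=144, draw]
  RT 72: heading 144 -> 72
  -- iteration 5/5 --
  FD 11: (-3.399,-10.462) -> (0,0) [heading=72, draw]
  RT 72: heading 72 -> 0
]
Final: pos=(0,0), heading=0, 5 segment(s) drawn

Start position: (0, 0)
Final position: (0, 0)
Distance = 0; < 1e-6 -> CLOSED

Answer: yes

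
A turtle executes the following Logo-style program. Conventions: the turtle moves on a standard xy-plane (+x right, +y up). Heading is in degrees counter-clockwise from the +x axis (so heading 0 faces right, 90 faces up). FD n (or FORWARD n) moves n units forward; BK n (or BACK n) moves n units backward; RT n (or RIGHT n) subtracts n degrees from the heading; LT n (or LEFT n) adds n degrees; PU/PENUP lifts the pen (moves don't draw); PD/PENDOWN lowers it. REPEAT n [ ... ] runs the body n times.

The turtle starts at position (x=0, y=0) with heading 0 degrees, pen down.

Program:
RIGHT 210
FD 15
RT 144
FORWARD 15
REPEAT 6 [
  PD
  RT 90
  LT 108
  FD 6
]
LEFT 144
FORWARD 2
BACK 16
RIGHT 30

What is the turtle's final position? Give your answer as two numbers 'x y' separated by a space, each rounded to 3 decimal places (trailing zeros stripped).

Executing turtle program step by step:
Start: pos=(0,0), heading=0, pen down
RT 210: heading 0 -> 150
FD 15: (0,0) -> (-12.99,7.5) [heading=150, draw]
RT 144: heading 150 -> 6
FD 15: (-12.99,7.5) -> (1.927,9.068) [heading=6, draw]
REPEAT 6 [
  -- iteration 1/6 --
  PD: pen down
  RT 90: heading 6 -> 276
  LT 108: heading 276 -> 24
  FD 6: (1.927,9.068) -> (7.409,11.508) [heading=24, draw]
  -- iteration 2/6 --
  PD: pen down
  RT 90: heading 24 -> 294
  LT 108: heading 294 -> 42
  FD 6: (7.409,11.508) -> (11.868,15.523) [heading=42, draw]
  -- iteration 3/6 --
  PD: pen down
  RT 90: heading 42 -> 312
  LT 108: heading 312 -> 60
  FD 6: (11.868,15.523) -> (14.868,20.719) [heading=60, draw]
  -- iteration 4/6 --
  PD: pen down
  RT 90: heading 60 -> 330
  LT 108: heading 330 -> 78
  FD 6: (14.868,20.719) -> (16.115,26.588) [heading=78, draw]
  -- iteration 5/6 --
  PD: pen down
  RT 90: heading 78 -> 348
  LT 108: heading 348 -> 96
  FD 6: (16.115,26.588) -> (15.488,32.555) [heading=96, draw]
  -- iteration 6/6 --
  PD: pen down
  RT 90: heading 96 -> 6
  LT 108: heading 6 -> 114
  FD 6: (15.488,32.555) -> (13.047,38.037) [heading=114, draw]
]
LT 144: heading 114 -> 258
FD 2: (13.047,38.037) -> (12.632,36.08) [heading=258, draw]
BK 16: (12.632,36.08) -> (15.958,51.731) [heading=258, draw]
RT 30: heading 258 -> 228
Final: pos=(15.958,51.731), heading=228, 10 segment(s) drawn

Answer: 15.958 51.731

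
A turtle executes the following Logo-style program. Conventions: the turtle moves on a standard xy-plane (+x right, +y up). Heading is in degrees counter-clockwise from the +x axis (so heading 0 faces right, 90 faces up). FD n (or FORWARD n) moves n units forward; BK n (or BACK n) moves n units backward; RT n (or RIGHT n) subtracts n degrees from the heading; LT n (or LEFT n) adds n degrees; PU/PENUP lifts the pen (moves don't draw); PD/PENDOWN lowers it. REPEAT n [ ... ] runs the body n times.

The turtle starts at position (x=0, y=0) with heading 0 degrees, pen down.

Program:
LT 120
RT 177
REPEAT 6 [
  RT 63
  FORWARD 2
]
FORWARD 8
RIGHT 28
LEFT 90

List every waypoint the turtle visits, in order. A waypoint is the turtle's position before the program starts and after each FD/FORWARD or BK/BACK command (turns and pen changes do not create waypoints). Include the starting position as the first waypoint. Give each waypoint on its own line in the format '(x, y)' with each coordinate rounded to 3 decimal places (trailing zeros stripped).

Answer: (0, 0)
(-1, -1.732)
(-2.997, -1.627)
(-3.811, 0.2)
(-2.552, 1.754)
(-0.596, 1.338)
(-0.078, -0.594)
(1.992, -8.321)

Derivation:
Executing turtle program step by step:
Start: pos=(0,0), heading=0, pen down
LT 120: heading 0 -> 120
RT 177: heading 120 -> 303
REPEAT 6 [
  -- iteration 1/6 --
  RT 63: heading 303 -> 240
  FD 2: (0,0) -> (-1,-1.732) [heading=240, draw]
  -- iteration 2/6 --
  RT 63: heading 240 -> 177
  FD 2: (-1,-1.732) -> (-2.997,-1.627) [heading=177, draw]
  -- iteration 3/6 --
  RT 63: heading 177 -> 114
  FD 2: (-2.997,-1.627) -> (-3.811,0.2) [heading=114, draw]
  -- iteration 4/6 --
  RT 63: heading 114 -> 51
  FD 2: (-3.811,0.2) -> (-2.552,1.754) [heading=51, draw]
  -- iteration 5/6 --
  RT 63: heading 51 -> 348
  FD 2: (-2.552,1.754) -> (-0.596,1.338) [heading=348, draw]
  -- iteration 6/6 --
  RT 63: heading 348 -> 285
  FD 2: (-0.596,1.338) -> (-0.078,-0.594) [heading=285, draw]
]
FD 8: (-0.078,-0.594) -> (1.992,-8.321) [heading=285, draw]
RT 28: heading 285 -> 257
LT 90: heading 257 -> 347
Final: pos=(1.992,-8.321), heading=347, 7 segment(s) drawn
Waypoints (8 total):
(0, 0)
(-1, -1.732)
(-2.997, -1.627)
(-3.811, 0.2)
(-2.552, 1.754)
(-0.596, 1.338)
(-0.078, -0.594)
(1.992, -8.321)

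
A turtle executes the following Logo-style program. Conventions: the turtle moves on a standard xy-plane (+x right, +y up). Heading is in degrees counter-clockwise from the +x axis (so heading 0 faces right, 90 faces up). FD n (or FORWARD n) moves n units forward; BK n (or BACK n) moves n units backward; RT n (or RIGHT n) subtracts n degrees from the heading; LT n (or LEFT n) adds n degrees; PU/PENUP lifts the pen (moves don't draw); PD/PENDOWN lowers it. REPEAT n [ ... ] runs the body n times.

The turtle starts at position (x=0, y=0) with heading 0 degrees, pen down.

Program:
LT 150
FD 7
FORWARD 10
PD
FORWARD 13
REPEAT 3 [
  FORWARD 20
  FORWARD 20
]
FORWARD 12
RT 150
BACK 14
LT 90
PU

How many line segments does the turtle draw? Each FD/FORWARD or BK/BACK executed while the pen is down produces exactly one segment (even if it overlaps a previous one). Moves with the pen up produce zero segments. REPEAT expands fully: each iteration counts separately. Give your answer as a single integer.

Executing turtle program step by step:
Start: pos=(0,0), heading=0, pen down
LT 150: heading 0 -> 150
FD 7: (0,0) -> (-6.062,3.5) [heading=150, draw]
FD 10: (-6.062,3.5) -> (-14.722,8.5) [heading=150, draw]
PD: pen down
FD 13: (-14.722,8.5) -> (-25.981,15) [heading=150, draw]
REPEAT 3 [
  -- iteration 1/3 --
  FD 20: (-25.981,15) -> (-43.301,25) [heading=150, draw]
  FD 20: (-43.301,25) -> (-60.622,35) [heading=150, draw]
  -- iteration 2/3 --
  FD 20: (-60.622,35) -> (-77.942,45) [heading=150, draw]
  FD 20: (-77.942,45) -> (-95.263,55) [heading=150, draw]
  -- iteration 3/3 --
  FD 20: (-95.263,55) -> (-112.583,65) [heading=150, draw]
  FD 20: (-112.583,65) -> (-129.904,75) [heading=150, draw]
]
FD 12: (-129.904,75) -> (-140.296,81) [heading=150, draw]
RT 150: heading 150 -> 0
BK 14: (-140.296,81) -> (-154.296,81) [heading=0, draw]
LT 90: heading 0 -> 90
PU: pen up
Final: pos=(-154.296,81), heading=90, 11 segment(s) drawn
Segments drawn: 11

Answer: 11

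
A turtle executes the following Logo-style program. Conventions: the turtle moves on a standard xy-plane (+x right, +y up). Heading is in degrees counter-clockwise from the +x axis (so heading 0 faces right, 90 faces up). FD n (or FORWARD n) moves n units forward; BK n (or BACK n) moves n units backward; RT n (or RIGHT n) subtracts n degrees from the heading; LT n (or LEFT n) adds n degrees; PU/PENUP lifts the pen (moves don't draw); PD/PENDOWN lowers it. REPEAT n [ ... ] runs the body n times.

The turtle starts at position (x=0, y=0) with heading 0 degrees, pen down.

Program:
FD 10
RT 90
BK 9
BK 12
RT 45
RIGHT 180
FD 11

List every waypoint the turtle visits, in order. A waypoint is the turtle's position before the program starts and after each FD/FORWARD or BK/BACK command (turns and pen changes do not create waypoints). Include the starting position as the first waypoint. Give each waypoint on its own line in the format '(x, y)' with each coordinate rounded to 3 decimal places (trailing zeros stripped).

Answer: (0, 0)
(10, 0)
(10, 9)
(10, 21)
(17.778, 28.778)

Derivation:
Executing turtle program step by step:
Start: pos=(0,0), heading=0, pen down
FD 10: (0,0) -> (10,0) [heading=0, draw]
RT 90: heading 0 -> 270
BK 9: (10,0) -> (10,9) [heading=270, draw]
BK 12: (10,9) -> (10,21) [heading=270, draw]
RT 45: heading 270 -> 225
RT 180: heading 225 -> 45
FD 11: (10,21) -> (17.778,28.778) [heading=45, draw]
Final: pos=(17.778,28.778), heading=45, 4 segment(s) drawn
Waypoints (5 total):
(0, 0)
(10, 0)
(10, 9)
(10, 21)
(17.778, 28.778)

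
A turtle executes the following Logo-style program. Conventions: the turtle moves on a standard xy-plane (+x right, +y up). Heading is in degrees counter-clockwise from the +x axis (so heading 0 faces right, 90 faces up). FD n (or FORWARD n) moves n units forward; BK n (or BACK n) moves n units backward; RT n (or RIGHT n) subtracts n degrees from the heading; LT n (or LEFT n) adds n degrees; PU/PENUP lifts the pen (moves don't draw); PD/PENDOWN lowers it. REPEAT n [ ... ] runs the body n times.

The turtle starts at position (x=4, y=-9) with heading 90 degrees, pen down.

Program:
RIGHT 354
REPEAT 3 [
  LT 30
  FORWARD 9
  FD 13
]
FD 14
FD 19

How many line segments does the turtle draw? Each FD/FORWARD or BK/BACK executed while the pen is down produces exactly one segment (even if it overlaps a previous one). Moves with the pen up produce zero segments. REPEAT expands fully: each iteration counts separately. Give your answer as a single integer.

Answer: 8

Derivation:
Executing turtle program step by step:
Start: pos=(4,-9), heading=90, pen down
RT 354: heading 90 -> 96
REPEAT 3 [
  -- iteration 1/3 --
  LT 30: heading 96 -> 126
  FD 9: (4,-9) -> (-1.29,-1.719) [heading=126, draw]
  FD 13: (-1.29,-1.719) -> (-8.931,8.798) [heading=126, draw]
  -- iteration 2/3 --
  LT 30: heading 126 -> 156
  FD 9: (-8.931,8.798) -> (-17.153,12.459) [heading=156, draw]
  FD 13: (-17.153,12.459) -> (-29.029,17.747) [heading=156, draw]
  -- iteration 3/3 --
  LT 30: heading 156 -> 186
  FD 9: (-29.029,17.747) -> (-37.98,16.806) [heading=186, draw]
  FD 13: (-37.98,16.806) -> (-50.909,15.447) [heading=186, draw]
]
FD 14: (-50.909,15.447) -> (-64.832,13.984) [heading=186, draw]
FD 19: (-64.832,13.984) -> (-83.728,11.998) [heading=186, draw]
Final: pos=(-83.728,11.998), heading=186, 8 segment(s) drawn
Segments drawn: 8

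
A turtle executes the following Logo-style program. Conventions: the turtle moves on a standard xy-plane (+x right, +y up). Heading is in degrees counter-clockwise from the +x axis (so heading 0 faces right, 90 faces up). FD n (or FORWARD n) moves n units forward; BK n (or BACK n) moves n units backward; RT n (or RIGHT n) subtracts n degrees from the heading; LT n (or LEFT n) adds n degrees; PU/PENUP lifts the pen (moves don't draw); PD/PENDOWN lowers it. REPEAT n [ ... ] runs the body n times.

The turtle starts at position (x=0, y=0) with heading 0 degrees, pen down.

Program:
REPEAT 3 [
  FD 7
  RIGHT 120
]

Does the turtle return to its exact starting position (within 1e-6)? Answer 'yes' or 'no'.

Answer: yes

Derivation:
Executing turtle program step by step:
Start: pos=(0,0), heading=0, pen down
REPEAT 3 [
  -- iteration 1/3 --
  FD 7: (0,0) -> (7,0) [heading=0, draw]
  RT 120: heading 0 -> 240
  -- iteration 2/3 --
  FD 7: (7,0) -> (3.5,-6.062) [heading=240, draw]
  RT 120: heading 240 -> 120
  -- iteration 3/3 --
  FD 7: (3.5,-6.062) -> (0,0) [heading=120, draw]
  RT 120: heading 120 -> 0
]
Final: pos=(0,0), heading=0, 3 segment(s) drawn

Start position: (0, 0)
Final position: (0, 0)
Distance = 0; < 1e-6 -> CLOSED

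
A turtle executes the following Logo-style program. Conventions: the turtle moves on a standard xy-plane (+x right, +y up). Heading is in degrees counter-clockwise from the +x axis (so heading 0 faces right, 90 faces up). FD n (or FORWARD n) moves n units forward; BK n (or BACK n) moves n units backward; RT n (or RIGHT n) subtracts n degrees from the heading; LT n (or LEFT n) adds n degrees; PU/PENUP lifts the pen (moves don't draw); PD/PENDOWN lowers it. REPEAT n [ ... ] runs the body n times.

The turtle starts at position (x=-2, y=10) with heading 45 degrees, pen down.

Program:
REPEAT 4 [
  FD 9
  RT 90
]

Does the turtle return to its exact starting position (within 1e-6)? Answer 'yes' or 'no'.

Executing turtle program step by step:
Start: pos=(-2,10), heading=45, pen down
REPEAT 4 [
  -- iteration 1/4 --
  FD 9: (-2,10) -> (4.364,16.364) [heading=45, draw]
  RT 90: heading 45 -> 315
  -- iteration 2/4 --
  FD 9: (4.364,16.364) -> (10.728,10) [heading=315, draw]
  RT 90: heading 315 -> 225
  -- iteration 3/4 --
  FD 9: (10.728,10) -> (4.364,3.636) [heading=225, draw]
  RT 90: heading 225 -> 135
  -- iteration 4/4 --
  FD 9: (4.364,3.636) -> (-2,10) [heading=135, draw]
  RT 90: heading 135 -> 45
]
Final: pos=(-2,10), heading=45, 4 segment(s) drawn

Start position: (-2, 10)
Final position: (-2, 10)
Distance = 0; < 1e-6 -> CLOSED

Answer: yes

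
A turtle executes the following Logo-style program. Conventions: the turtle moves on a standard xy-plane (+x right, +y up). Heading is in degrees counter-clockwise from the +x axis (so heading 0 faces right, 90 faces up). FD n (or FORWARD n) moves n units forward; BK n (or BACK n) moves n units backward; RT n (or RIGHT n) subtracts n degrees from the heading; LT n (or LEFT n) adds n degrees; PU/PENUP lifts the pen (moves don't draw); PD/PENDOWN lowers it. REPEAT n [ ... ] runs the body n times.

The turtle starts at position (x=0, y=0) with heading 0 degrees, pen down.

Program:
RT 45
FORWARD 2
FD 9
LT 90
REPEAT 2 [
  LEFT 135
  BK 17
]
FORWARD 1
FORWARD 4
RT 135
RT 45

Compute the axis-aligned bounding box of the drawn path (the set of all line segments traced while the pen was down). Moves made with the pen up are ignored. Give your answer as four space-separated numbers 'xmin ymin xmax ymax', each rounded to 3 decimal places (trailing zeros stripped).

Answer: 0 -7.778 24.778 4.243

Derivation:
Executing turtle program step by step:
Start: pos=(0,0), heading=0, pen down
RT 45: heading 0 -> 315
FD 2: (0,0) -> (1.414,-1.414) [heading=315, draw]
FD 9: (1.414,-1.414) -> (7.778,-7.778) [heading=315, draw]
LT 90: heading 315 -> 45
REPEAT 2 [
  -- iteration 1/2 --
  LT 135: heading 45 -> 180
  BK 17: (7.778,-7.778) -> (24.778,-7.778) [heading=180, draw]
  -- iteration 2/2 --
  LT 135: heading 180 -> 315
  BK 17: (24.778,-7.778) -> (12.757,4.243) [heading=315, draw]
]
FD 1: (12.757,4.243) -> (13.464,3.536) [heading=315, draw]
FD 4: (13.464,3.536) -> (16.293,0.707) [heading=315, draw]
RT 135: heading 315 -> 180
RT 45: heading 180 -> 135
Final: pos=(16.293,0.707), heading=135, 6 segment(s) drawn

Segment endpoints: x in {0, 1.414, 7.778, 12.757, 13.464, 16.293, 24.778}, y in {-7.778, -7.778, -1.414, 0, 0.707, 3.536, 4.243}
xmin=0, ymin=-7.778, xmax=24.778, ymax=4.243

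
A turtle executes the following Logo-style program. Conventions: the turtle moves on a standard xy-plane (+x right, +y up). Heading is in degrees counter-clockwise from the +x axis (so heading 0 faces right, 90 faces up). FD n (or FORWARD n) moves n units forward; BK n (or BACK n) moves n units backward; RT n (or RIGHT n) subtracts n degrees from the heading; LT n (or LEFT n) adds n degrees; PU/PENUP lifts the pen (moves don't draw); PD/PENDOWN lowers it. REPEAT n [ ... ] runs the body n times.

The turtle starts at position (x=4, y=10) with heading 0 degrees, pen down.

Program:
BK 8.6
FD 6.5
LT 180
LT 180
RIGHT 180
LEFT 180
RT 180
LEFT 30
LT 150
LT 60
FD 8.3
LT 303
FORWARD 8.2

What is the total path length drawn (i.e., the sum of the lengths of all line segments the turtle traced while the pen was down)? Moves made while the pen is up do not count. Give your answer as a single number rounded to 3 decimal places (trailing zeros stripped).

Answer: 31.6

Derivation:
Executing turtle program step by step:
Start: pos=(4,10), heading=0, pen down
BK 8.6: (4,10) -> (-4.6,10) [heading=0, draw]
FD 6.5: (-4.6,10) -> (1.9,10) [heading=0, draw]
LT 180: heading 0 -> 180
LT 180: heading 180 -> 0
RT 180: heading 0 -> 180
LT 180: heading 180 -> 0
RT 180: heading 0 -> 180
LT 30: heading 180 -> 210
LT 150: heading 210 -> 0
LT 60: heading 0 -> 60
FD 8.3: (1.9,10) -> (6.05,17.188) [heading=60, draw]
LT 303: heading 60 -> 3
FD 8.2: (6.05,17.188) -> (14.239,17.617) [heading=3, draw]
Final: pos=(14.239,17.617), heading=3, 4 segment(s) drawn

Segment lengths:
  seg 1: (4,10) -> (-4.6,10), length = 8.6
  seg 2: (-4.6,10) -> (1.9,10), length = 6.5
  seg 3: (1.9,10) -> (6.05,17.188), length = 8.3
  seg 4: (6.05,17.188) -> (14.239,17.617), length = 8.2
Total = 31.6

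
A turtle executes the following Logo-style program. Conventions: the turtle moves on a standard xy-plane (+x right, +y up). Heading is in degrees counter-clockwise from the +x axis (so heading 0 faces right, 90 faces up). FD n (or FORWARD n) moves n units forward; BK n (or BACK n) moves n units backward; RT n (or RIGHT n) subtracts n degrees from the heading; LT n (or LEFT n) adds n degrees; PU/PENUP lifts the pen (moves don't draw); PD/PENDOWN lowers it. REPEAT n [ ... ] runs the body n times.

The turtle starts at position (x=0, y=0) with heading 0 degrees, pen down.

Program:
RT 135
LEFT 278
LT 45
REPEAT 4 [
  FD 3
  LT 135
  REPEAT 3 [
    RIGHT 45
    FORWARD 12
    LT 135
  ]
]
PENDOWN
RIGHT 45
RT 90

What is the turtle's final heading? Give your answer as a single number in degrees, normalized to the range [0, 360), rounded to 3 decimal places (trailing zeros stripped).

Answer: 233

Derivation:
Executing turtle program step by step:
Start: pos=(0,0), heading=0, pen down
RT 135: heading 0 -> 225
LT 278: heading 225 -> 143
LT 45: heading 143 -> 188
REPEAT 4 [
  -- iteration 1/4 --
  FD 3: (0,0) -> (-2.971,-0.418) [heading=188, draw]
  LT 135: heading 188 -> 323
  REPEAT 3 [
    -- iteration 1/3 --
    RT 45: heading 323 -> 278
    FD 12: (-2.971,-0.418) -> (-1.301,-12.301) [heading=278, draw]
    LT 135: heading 278 -> 53
    -- iteration 2/3 --
    RT 45: heading 53 -> 8
    FD 12: (-1.301,-12.301) -> (10.582,-10.631) [heading=8, draw]
    LT 135: heading 8 -> 143
    -- iteration 3/3 --
    RT 45: heading 143 -> 98
    FD 12: (10.582,-10.631) -> (8.912,1.253) [heading=98, draw]
    LT 135: heading 98 -> 233
  ]
  -- iteration 2/4 --
  FD 3: (8.912,1.253) -> (7.107,-1.143) [heading=233, draw]
  LT 135: heading 233 -> 8
  REPEAT 3 [
    -- iteration 1/3 --
    RT 45: heading 8 -> 323
    FD 12: (7.107,-1.143) -> (16.691,-8.365) [heading=323, draw]
    LT 135: heading 323 -> 98
    -- iteration 2/3 --
    RT 45: heading 98 -> 53
    FD 12: (16.691,-8.365) -> (23.912,1.218) [heading=53, draw]
    LT 135: heading 53 -> 188
    -- iteration 3/3 --
    RT 45: heading 188 -> 143
    FD 12: (23.912,1.218) -> (14.329,8.44) [heading=143, draw]
    LT 135: heading 143 -> 278
  ]
  -- iteration 3/4 --
  FD 3: (14.329,8.44) -> (14.746,5.469) [heading=278, draw]
  LT 135: heading 278 -> 53
  REPEAT 3 [
    -- iteration 1/3 --
    RT 45: heading 53 -> 8
    FD 12: (14.746,5.469) -> (26.629,7.14) [heading=8, draw]
    LT 135: heading 8 -> 143
    -- iteration 2/3 --
    RT 45: heading 143 -> 98
    FD 12: (26.629,7.14) -> (24.959,19.023) [heading=98, draw]
    LT 135: heading 98 -> 233
    -- iteration 3/3 --
    RT 45: heading 233 -> 188
    FD 12: (24.959,19.023) -> (13.076,17.353) [heading=188, draw]
    LT 135: heading 188 -> 323
  ]
  -- iteration 4/4 --
  FD 3: (13.076,17.353) -> (15.472,15.547) [heading=323, draw]
  LT 135: heading 323 -> 98
  REPEAT 3 [
    -- iteration 1/3 --
    RT 45: heading 98 -> 53
    FD 12: (15.472,15.547) -> (22.694,25.131) [heading=53, draw]
    LT 135: heading 53 -> 188
    -- iteration 2/3 --
    RT 45: heading 188 -> 143
    FD 12: (22.694,25.131) -> (13.11,32.353) [heading=143, draw]
    LT 135: heading 143 -> 278
    -- iteration 3/3 --
    RT 45: heading 278 -> 233
    FD 12: (13.11,32.353) -> (5.888,22.769) [heading=233, draw]
    LT 135: heading 233 -> 8
  ]
]
PD: pen down
RT 45: heading 8 -> 323
RT 90: heading 323 -> 233
Final: pos=(5.888,22.769), heading=233, 16 segment(s) drawn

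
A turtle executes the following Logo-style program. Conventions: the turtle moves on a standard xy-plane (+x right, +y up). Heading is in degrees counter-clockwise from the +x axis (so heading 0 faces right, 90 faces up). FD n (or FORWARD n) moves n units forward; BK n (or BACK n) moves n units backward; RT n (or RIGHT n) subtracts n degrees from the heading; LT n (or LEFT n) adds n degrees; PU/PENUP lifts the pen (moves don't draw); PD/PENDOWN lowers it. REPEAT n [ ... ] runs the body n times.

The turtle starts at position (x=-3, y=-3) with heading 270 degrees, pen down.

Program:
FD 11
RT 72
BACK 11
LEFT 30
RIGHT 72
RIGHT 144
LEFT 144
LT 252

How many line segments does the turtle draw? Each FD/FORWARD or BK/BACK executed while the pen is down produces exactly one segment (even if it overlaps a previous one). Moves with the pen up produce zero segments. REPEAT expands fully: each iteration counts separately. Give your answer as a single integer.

Answer: 2

Derivation:
Executing turtle program step by step:
Start: pos=(-3,-3), heading=270, pen down
FD 11: (-3,-3) -> (-3,-14) [heading=270, draw]
RT 72: heading 270 -> 198
BK 11: (-3,-14) -> (7.462,-10.601) [heading=198, draw]
LT 30: heading 198 -> 228
RT 72: heading 228 -> 156
RT 144: heading 156 -> 12
LT 144: heading 12 -> 156
LT 252: heading 156 -> 48
Final: pos=(7.462,-10.601), heading=48, 2 segment(s) drawn
Segments drawn: 2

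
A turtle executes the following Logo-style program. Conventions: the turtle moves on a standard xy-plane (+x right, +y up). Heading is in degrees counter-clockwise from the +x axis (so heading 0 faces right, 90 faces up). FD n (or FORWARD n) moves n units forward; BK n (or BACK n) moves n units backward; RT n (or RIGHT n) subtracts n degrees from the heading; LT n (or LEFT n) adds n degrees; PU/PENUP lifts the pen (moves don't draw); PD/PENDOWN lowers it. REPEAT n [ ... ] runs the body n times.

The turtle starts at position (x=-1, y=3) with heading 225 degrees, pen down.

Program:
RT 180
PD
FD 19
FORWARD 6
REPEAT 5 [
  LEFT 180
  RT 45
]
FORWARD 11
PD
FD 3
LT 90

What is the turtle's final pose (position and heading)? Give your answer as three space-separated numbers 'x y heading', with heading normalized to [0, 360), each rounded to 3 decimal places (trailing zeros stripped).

Executing turtle program step by step:
Start: pos=(-1,3), heading=225, pen down
RT 180: heading 225 -> 45
PD: pen down
FD 19: (-1,3) -> (12.435,16.435) [heading=45, draw]
FD 6: (12.435,16.435) -> (16.678,20.678) [heading=45, draw]
REPEAT 5 [
  -- iteration 1/5 --
  LT 180: heading 45 -> 225
  RT 45: heading 225 -> 180
  -- iteration 2/5 --
  LT 180: heading 180 -> 0
  RT 45: heading 0 -> 315
  -- iteration 3/5 --
  LT 180: heading 315 -> 135
  RT 45: heading 135 -> 90
  -- iteration 4/5 --
  LT 180: heading 90 -> 270
  RT 45: heading 270 -> 225
  -- iteration 5/5 --
  LT 180: heading 225 -> 45
  RT 45: heading 45 -> 0
]
FD 11: (16.678,20.678) -> (27.678,20.678) [heading=0, draw]
PD: pen down
FD 3: (27.678,20.678) -> (30.678,20.678) [heading=0, draw]
LT 90: heading 0 -> 90
Final: pos=(30.678,20.678), heading=90, 4 segment(s) drawn

Answer: 30.678 20.678 90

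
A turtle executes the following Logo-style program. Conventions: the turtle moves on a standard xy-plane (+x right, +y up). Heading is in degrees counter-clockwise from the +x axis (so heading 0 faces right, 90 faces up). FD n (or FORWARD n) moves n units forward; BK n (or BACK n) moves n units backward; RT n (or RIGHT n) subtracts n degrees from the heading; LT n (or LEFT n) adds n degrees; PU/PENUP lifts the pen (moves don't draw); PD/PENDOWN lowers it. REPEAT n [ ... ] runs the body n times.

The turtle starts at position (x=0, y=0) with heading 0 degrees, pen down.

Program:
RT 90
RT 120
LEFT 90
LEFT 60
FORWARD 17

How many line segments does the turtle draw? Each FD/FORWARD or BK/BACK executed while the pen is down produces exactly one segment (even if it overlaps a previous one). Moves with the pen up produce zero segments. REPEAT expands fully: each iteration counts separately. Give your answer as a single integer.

Answer: 1

Derivation:
Executing turtle program step by step:
Start: pos=(0,0), heading=0, pen down
RT 90: heading 0 -> 270
RT 120: heading 270 -> 150
LT 90: heading 150 -> 240
LT 60: heading 240 -> 300
FD 17: (0,0) -> (8.5,-14.722) [heading=300, draw]
Final: pos=(8.5,-14.722), heading=300, 1 segment(s) drawn
Segments drawn: 1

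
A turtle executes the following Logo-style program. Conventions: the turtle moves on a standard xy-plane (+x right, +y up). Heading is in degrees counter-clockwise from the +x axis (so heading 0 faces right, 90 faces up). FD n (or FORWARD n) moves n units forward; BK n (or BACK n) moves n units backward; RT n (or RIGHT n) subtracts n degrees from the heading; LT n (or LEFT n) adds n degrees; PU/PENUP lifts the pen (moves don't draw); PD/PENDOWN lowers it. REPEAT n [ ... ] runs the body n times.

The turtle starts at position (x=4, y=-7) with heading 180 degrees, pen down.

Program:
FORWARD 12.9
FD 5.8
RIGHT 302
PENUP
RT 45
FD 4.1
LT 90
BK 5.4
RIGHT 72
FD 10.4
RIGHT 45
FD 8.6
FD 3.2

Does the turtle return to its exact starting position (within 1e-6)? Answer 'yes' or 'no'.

Answer: no

Derivation:
Executing turtle program step by step:
Start: pos=(4,-7), heading=180, pen down
FD 12.9: (4,-7) -> (-8.9,-7) [heading=180, draw]
FD 5.8: (-8.9,-7) -> (-14.7,-7) [heading=180, draw]
RT 302: heading 180 -> 238
PU: pen up
RT 45: heading 238 -> 193
FD 4.1: (-14.7,-7) -> (-18.695,-7.922) [heading=193, move]
LT 90: heading 193 -> 283
BK 5.4: (-18.695,-7.922) -> (-19.91,-2.661) [heading=283, move]
RT 72: heading 283 -> 211
FD 10.4: (-19.91,-2.661) -> (-28.824,-8.017) [heading=211, move]
RT 45: heading 211 -> 166
FD 8.6: (-28.824,-8.017) -> (-37.169,-5.937) [heading=166, move]
FD 3.2: (-37.169,-5.937) -> (-40.274,-5.162) [heading=166, move]
Final: pos=(-40.274,-5.162), heading=166, 2 segment(s) drawn

Start position: (4, -7)
Final position: (-40.274, -5.162)
Distance = 44.312; >= 1e-6 -> NOT closed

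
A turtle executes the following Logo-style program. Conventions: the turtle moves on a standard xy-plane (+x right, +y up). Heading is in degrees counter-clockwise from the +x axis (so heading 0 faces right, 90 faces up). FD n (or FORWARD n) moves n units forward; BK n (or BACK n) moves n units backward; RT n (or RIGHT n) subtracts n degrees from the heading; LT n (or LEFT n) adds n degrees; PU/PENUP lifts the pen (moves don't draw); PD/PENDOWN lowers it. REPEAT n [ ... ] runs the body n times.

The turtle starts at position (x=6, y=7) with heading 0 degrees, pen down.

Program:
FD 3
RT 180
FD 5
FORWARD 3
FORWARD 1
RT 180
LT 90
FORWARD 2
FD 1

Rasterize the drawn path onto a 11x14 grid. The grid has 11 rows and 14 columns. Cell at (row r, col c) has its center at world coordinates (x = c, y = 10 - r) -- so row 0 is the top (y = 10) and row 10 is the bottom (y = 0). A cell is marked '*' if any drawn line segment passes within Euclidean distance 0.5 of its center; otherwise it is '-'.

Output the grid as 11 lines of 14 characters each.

Segment 0: (6,7) -> (9,7)
Segment 1: (9,7) -> (4,7)
Segment 2: (4,7) -> (1,7)
Segment 3: (1,7) -> (0,7)
Segment 4: (0,7) -> (-0,9)
Segment 5: (-0,9) -> (-0,10)

Answer: *-------------
*-------------
*-------------
**********----
--------------
--------------
--------------
--------------
--------------
--------------
--------------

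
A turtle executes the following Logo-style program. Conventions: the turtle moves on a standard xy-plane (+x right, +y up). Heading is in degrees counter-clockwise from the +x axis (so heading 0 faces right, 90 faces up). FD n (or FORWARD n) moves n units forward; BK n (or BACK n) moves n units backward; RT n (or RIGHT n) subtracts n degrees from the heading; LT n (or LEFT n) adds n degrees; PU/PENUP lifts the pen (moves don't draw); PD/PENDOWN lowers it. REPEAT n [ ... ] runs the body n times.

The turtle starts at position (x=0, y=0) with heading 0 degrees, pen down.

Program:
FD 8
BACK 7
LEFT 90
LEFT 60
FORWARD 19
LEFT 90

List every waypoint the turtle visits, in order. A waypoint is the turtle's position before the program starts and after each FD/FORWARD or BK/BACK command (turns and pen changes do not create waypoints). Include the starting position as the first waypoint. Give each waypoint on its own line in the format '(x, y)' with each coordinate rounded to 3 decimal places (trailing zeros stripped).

Executing turtle program step by step:
Start: pos=(0,0), heading=0, pen down
FD 8: (0,0) -> (8,0) [heading=0, draw]
BK 7: (8,0) -> (1,0) [heading=0, draw]
LT 90: heading 0 -> 90
LT 60: heading 90 -> 150
FD 19: (1,0) -> (-15.454,9.5) [heading=150, draw]
LT 90: heading 150 -> 240
Final: pos=(-15.454,9.5), heading=240, 3 segment(s) drawn
Waypoints (4 total):
(0, 0)
(8, 0)
(1, 0)
(-15.454, 9.5)

Answer: (0, 0)
(8, 0)
(1, 0)
(-15.454, 9.5)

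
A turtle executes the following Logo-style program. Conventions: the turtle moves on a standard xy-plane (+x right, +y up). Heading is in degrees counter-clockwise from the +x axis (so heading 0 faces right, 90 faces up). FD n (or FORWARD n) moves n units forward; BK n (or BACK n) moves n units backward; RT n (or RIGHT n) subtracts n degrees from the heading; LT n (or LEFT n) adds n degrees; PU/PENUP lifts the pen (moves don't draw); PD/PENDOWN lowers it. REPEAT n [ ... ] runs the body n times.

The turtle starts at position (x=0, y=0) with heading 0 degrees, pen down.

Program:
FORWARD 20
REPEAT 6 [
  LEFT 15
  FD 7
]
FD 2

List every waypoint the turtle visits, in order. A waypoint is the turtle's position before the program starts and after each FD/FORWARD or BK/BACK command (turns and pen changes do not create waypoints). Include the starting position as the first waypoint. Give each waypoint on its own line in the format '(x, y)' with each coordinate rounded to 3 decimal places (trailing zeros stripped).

Executing turtle program step by step:
Start: pos=(0,0), heading=0, pen down
FD 20: (0,0) -> (20,0) [heading=0, draw]
REPEAT 6 [
  -- iteration 1/6 --
  LT 15: heading 0 -> 15
  FD 7: (20,0) -> (26.761,1.812) [heading=15, draw]
  -- iteration 2/6 --
  LT 15: heading 15 -> 30
  FD 7: (26.761,1.812) -> (32.824,5.312) [heading=30, draw]
  -- iteration 3/6 --
  LT 15: heading 30 -> 45
  FD 7: (32.824,5.312) -> (37.773,10.261) [heading=45, draw]
  -- iteration 4/6 --
  LT 15: heading 45 -> 60
  FD 7: (37.773,10.261) -> (41.273,16.324) [heading=60, draw]
  -- iteration 5/6 --
  LT 15: heading 60 -> 75
  FD 7: (41.273,16.324) -> (43.085,23.085) [heading=75, draw]
  -- iteration 6/6 --
  LT 15: heading 75 -> 90
  FD 7: (43.085,23.085) -> (43.085,30.085) [heading=90, draw]
]
FD 2: (43.085,30.085) -> (43.085,32.085) [heading=90, draw]
Final: pos=(43.085,32.085), heading=90, 8 segment(s) drawn
Waypoints (9 total):
(0, 0)
(20, 0)
(26.761, 1.812)
(32.824, 5.312)
(37.773, 10.261)
(41.273, 16.324)
(43.085, 23.085)
(43.085, 30.085)
(43.085, 32.085)

Answer: (0, 0)
(20, 0)
(26.761, 1.812)
(32.824, 5.312)
(37.773, 10.261)
(41.273, 16.324)
(43.085, 23.085)
(43.085, 30.085)
(43.085, 32.085)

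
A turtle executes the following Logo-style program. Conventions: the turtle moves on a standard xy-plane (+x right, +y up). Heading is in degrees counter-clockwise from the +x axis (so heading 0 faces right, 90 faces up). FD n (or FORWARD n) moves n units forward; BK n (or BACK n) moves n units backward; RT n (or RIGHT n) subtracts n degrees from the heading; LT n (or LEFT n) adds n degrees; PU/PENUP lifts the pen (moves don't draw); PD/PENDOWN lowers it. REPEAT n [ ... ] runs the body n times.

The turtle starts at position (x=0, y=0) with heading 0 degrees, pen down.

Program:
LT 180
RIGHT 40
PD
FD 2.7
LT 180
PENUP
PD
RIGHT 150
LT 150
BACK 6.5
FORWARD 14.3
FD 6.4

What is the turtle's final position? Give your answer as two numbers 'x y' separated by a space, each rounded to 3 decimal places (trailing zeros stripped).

Executing turtle program step by step:
Start: pos=(0,0), heading=0, pen down
LT 180: heading 0 -> 180
RT 40: heading 180 -> 140
PD: pen down
FD 2.7: (0,0) -> (-2.068,1.736) [heading=140, draw]
LT 180: heading 140 -> 320
PU: pen up
PD: pen down
RT 150: heading 320 -> 170
LT 150: heading 170 -> 320
BK 6.5: (-2.068,1.736) -> (-7.048,5.914) [heading=320, draw]
FD 14.3: (-7.048,5.914) -> (3.907,-3.278) [heading=320, draw]
FD 6.4: (3.907,-3.278) -> (8.81,-7.392) [heading=320, draw]
Final: pos=(8.81,-7.392), heading=320, 4 segment(s) drawn

Answer: 8.81 -7.392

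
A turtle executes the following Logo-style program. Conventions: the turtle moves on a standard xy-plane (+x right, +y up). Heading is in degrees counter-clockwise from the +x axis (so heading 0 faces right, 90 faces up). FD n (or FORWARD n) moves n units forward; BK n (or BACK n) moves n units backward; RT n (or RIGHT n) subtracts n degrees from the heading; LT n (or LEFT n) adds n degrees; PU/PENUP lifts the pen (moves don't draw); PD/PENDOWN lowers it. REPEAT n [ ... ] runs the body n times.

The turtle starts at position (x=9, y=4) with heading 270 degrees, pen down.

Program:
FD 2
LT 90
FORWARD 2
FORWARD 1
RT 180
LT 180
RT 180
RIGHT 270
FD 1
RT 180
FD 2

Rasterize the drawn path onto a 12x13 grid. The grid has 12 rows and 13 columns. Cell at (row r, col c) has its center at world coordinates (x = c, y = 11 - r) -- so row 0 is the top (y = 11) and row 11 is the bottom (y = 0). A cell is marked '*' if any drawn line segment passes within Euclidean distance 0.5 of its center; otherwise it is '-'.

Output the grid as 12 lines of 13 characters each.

Segment 0: (9,4) -> (9,2)
Segment 1: (9,2) -> (11,2)
Segment 2: (11,2) -> (12,2)
Segment 3: (12,2) -> (12,1)
Segment 4: (12,1) -> (12,3)

Answer: -------------
-------------
-------------
-------------
-------------
-------------
-------------
---------*---
---------*--*
---------****
------------*
-------------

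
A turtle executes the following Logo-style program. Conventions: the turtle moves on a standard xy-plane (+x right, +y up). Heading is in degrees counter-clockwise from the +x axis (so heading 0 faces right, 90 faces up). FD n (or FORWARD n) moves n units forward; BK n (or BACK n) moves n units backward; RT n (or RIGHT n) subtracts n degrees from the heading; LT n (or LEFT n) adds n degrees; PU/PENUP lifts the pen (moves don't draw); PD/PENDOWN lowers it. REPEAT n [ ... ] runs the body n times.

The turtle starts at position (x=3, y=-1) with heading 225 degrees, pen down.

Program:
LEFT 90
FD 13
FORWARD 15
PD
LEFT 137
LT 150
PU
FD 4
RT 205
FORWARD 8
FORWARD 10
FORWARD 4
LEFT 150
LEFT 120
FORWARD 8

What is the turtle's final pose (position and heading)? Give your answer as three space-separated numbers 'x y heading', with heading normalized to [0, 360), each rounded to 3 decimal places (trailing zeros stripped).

Executing turtle program step by step:
Start: pos=(3,-1), heading=225, pen down
LT 90: heading 225 -> 315
FD 13: (3,-1) -> (12.192,-10.192) [heading=315, draw]
FD 15: (12.192,-10.192) -> (22.799,-20.799) [heading=315, draw]
PD: pen down
LT 137: heading 315 -> 92
LT 150: heading 92 -> 242
PU: pen up
FD 4: (22.799,-20.799) -> (20.921,-24.331) [heading=242, move]
RT 205: heading 242 -> 37
FD 8: (20.921,-24.331) -> (27.31,-19.516) [heading=37, move]
FD 10: (27.31,-19.516) -> (35.297,-13.498) [heading=37, move]
FD 4: (35.297,-13.498) -> (38.491,-11.091) [heading=37, move]
LT 150: heading 37 -> 187
LT 120: heading 187 -> 307
FD 8: (38.491,-11.091) -> (43.306,-17.48) [heading=307, move]
Final: pos=(43.306,-17.48), heading=307, 2 segment(s) drawn

Answer: 43.306 -17.48 307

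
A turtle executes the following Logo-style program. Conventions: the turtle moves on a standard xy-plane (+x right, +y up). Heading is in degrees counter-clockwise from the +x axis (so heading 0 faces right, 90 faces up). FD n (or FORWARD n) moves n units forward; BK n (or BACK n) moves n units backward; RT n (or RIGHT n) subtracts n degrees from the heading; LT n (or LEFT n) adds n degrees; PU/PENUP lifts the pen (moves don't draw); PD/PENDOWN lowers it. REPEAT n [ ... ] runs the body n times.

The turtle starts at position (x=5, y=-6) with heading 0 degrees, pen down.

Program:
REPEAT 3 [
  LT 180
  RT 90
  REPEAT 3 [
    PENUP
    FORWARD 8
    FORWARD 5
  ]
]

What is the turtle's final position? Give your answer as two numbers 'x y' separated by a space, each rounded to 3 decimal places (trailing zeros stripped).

Executing turtle program step by step:
Start: pos=(5,-6), heading=0, pen down
REPEAT 3 [
  -- iteration 1/3 --
  LT 180: heading 0 -> 180
  RT 90: heading 180 -> 90
  REPEAT 3 [
    -- iteration 1/3 --
    PU: pen up
    FD 8: (5,-6) -> (5,2) [heading=90, move]
    FD 5: (5,2) -> (5,7) [heading=90, move]
    -- iteration 2/3 --
    PU: pen up
    FD 8: (5,7) -> (5,15) [heading=90, move]
    FD 5: (5,15) -> (5,20) [heading=90, move]
    -- iteration 3/3 --
    PU: pen up
    FD 8: (5,20) -> (5,28) [heading=90, move]
    FD 5: (5,28) -> (5,33) [heading=90, move]
  ]
  -- iteration 2/3 --
  LT 180: heading 90 -> 270
  RT 90: heading 270 -> 180
  REPEAT 3 [
    -- iteration 1/3 --
    PU: pen up
    FD 8: (5,33) -> (-3,33) [heading=180, move]
    FD 5: (-3,33) -> (-8,33) [heading=180, move]
    -- iteration 2/3 --
    PU: pen up
    FD 8: (-8,33) -> (-16,33) [heading=180, move]
    FD 5: (-16,33) -> (-21,33) [heading=180, move]
    -- iteration 3/3 --
    PU: pen up
    FD 8: (-21,33) -> (-29,33) [heading=180, move]
    FD 5: (-29,33) -> (-34,33) [heading=180, move]
  ]
  -- iteration 3/3 --
  LT 180: heading 180 -> 0
  RT 90: heading 0 -> 270
  REPEAT 3 [
    -- iteration 1/3 --
    PU: pen up
    FD 8: (-34,33) -> (-34,25) [heading=270, move]
    FD 5: (-34,25) -> (-34,20) [heading=270, move]
    -- iteration 2/3 --
    PU: pen up
    FD 8: (-34,20) -> (-34,12) [heading=270, move]
    FD 5: (-34,12) -> (-34,7) [heading=270, move]
    -- iteration 3/3 --
    PU: pen up
    FD 8: (-34,7) -> (-34,-1) [heading=270, move]
    FD 5: (-34,-1) -> (-34,-6) [heading=270, move]
  ]
]
Final: pos=(-34,-6), heading=270, 0 segment(s) drawn

Answer: -34 -6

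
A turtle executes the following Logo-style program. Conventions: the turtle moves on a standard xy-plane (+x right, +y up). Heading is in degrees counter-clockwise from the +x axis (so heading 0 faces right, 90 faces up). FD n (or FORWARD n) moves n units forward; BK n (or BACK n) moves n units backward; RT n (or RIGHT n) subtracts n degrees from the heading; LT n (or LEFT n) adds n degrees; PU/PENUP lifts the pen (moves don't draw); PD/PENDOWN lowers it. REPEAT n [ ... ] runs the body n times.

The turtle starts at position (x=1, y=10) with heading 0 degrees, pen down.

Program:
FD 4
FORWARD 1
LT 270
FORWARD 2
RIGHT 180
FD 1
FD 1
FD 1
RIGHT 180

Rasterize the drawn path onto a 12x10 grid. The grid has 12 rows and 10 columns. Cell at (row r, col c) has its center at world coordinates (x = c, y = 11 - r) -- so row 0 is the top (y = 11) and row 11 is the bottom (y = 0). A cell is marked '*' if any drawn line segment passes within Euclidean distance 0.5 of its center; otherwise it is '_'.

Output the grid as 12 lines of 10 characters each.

Answer: ______*___
_******___
______*___
______*___
__________
__________
__________
__________
__________
__________
__________
__________

Derivation:
Segment 0: (1,10) -> (5,10)
Segment 1: (5,10) -> (6,10)
Segment 2: (6,10) -> (6,8)
Segment 3: (6,8) -> (6,9)
Segment 4: (6,9) -> (6,10)
Segment 5: (6,10) -> (6,11)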